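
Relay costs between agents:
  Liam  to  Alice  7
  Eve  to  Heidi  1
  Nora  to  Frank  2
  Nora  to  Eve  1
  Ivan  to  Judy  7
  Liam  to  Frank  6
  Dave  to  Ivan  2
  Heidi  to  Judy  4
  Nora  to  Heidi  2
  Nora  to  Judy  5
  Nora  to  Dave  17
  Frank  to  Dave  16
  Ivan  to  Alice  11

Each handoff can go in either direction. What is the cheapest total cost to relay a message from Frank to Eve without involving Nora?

30

Routes from Frank to Eve avoiding Nora:
Frank → Dave → Ivan → Judy → Heidi → Eve: 16 + 2 + 7 + 4 + 1 = 30
Frank → Liam → Alice → Ivan → Judy → Heidi → Eve: 6 + 7 + 11 + 7 + 4 + 1 = 36
Shortest: 30.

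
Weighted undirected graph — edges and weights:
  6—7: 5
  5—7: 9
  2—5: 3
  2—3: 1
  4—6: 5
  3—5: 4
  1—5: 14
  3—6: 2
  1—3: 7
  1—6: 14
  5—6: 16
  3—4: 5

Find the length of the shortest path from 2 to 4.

6

Some routes from 2 to 4:
2→5→3→4: 3 + 4 + 5 = 12
2→3→6→4: 1 + 2 + 5 = 8
2→3→4: 1 + 5 = 6
The minimum is 6.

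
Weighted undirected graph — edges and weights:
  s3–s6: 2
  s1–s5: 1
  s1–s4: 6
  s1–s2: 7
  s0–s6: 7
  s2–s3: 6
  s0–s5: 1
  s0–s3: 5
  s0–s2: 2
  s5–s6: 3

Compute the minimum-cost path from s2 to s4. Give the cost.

10

Checking several routes:
s2 -> s1 -> s4: 7 + 6 = 13
s2 -> s0 -> s5 -> s1 -> s4: 2 + 1 + 1 + 6 = 10
s2 -> s3 -> s6 -> s5 -> s1 -> s4: 6 + 2 + 3 + 1 + 6 = 18
Shortest: 10.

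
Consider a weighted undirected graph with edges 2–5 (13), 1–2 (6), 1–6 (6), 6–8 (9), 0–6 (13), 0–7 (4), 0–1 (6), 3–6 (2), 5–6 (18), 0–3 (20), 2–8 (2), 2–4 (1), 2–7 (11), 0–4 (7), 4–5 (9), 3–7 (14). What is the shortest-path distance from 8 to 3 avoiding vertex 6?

27

Comparing a few candidate routes:
8-2-4-0-3: 2 + 1 + 7 + 20 = 30
8-2-1-0-7-3: 2 + 6 + 6 + 4 + 14 = 32
8-2-7-3: 2 + 11 + 14 = 27
8-2-4-0-7-3: 2 + 1 + 7 + 4 + 14 = 28
Shortest: 27.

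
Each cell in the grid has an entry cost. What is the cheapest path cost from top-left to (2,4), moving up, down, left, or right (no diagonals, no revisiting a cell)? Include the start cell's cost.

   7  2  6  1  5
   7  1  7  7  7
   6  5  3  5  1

Take r0c0 → r0c1 → r1c1 → r2c1 → r2c2 → r2c3 → r2c4 for a total of 7 + 2 + 1 + 5 + 3 + 5 + 1 = 24.

24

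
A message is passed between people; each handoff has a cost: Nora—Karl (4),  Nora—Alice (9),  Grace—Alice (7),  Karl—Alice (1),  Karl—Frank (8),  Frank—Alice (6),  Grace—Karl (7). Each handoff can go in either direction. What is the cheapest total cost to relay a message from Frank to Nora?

11

Some routes from Frank to Nora:
Frank -> Karl -> Nora: 8 + 4 = 12
Frank -> Alice -> Nora: 6 + 9 = 15
Frank -> Alice -> Karl -> Nora: 6 + 1 + 4 = 11
Best route has total 11.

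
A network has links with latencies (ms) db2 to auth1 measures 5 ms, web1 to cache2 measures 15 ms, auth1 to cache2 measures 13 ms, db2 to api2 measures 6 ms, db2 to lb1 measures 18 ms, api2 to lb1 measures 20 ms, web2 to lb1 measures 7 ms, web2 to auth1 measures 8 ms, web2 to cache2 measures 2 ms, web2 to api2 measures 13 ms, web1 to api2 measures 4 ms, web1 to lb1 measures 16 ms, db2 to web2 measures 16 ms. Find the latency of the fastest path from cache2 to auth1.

10

A few of the cache2→auth1 routes:
cache2 - web2 - lb1 - db2 - auth1: 2 + 7 + 18 + 5 = 32
cache2 - web2 - api2 - db2 - auth1: 2 + 13 + 6 + 5 = 26
cache2 - web2 - auth1: 2 + 8 = 10
cache2 - auth1: 13
cache2 - web1 - api2 - db2 - auth1: 15 + 4 + 6 + 5 = 30
cache2 - web2 - db2 - auth1: 2 + 16 + 5 = 23
The minimum is 10 ms.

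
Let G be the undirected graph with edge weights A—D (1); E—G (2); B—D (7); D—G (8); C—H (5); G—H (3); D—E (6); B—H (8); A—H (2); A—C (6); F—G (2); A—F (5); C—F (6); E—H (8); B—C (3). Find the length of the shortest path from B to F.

Some routes from B to F:
B → H → G → F: 8 + 3 + 2 = 13
B → C → H → G → F: 3 + 5 + 3 + 2 = 13
B → D → A → F: 7 + 1 + 5 = 13
B → C → F: 3 + 6 = 9
B → C → A → F: 3 + 6 + 5 = 14
The minimum is 9.

9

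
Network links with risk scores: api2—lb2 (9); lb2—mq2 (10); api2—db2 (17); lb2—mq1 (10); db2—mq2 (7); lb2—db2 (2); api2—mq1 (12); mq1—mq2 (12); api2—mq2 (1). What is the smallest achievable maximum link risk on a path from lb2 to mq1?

Comparing a few candidate routes:
lb2-api2-mq1: max(9, 12) = 12
lb2-mq1: max(10) = 10
lb2-api2-mq2-mq1: max(9, 1, 12) = 12
lb2-mq2-api2-mq1: max(10, 1, 12) = 12
The minimum achievable maximum is 10.

10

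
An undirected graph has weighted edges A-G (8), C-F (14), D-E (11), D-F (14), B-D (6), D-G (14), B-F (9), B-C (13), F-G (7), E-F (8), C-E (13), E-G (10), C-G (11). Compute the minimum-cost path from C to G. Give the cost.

11

Some routes from C to G:
C -> E -> G: 13 + 10 = 23
C -> E -> F -> G: 13 + 8 + 7 = 28
C -> G: 11
C -> F -> G: 14 + 7 = 21
C -> B -> F -> G: 13 + 9 + 7 = 29
Shortest: 11.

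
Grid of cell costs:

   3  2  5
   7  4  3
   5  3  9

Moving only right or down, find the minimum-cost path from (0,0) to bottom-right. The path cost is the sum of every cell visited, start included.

Cheapest: [0,0] → [0,1] → [1,1] → [1,2] → [2,2]
  3 + 2 + 4 + 3 + 9 = 21

21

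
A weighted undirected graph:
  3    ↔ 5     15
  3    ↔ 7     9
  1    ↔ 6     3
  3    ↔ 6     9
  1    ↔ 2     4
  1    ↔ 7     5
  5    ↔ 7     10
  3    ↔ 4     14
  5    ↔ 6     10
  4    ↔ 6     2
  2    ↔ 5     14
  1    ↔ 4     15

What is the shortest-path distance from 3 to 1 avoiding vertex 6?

14

Candidate routes:
3→5→7→1: 15 + 10 + 5 = 30
3→5→2→1: 15 + 14 + 4 = 33
3→7→1: 9 + 5 = 14
3→4→1: 14 + 15 = 29
3→7→5→2→1: 9 + 10 + 14 + 4 = 37
Shortest: 14.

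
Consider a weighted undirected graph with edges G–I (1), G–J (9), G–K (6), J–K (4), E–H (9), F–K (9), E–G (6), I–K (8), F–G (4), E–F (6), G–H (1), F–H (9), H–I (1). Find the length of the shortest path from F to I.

Some routes from F to I:
F - G - I: 4 + 1 = 5
F - G - H - I: 4 + 1 + 1 = 6
F - E - G - I: 6 + 6 + 1 = 13
F - E - G - H - I: 6 + 6 + 1 + 1 = 14
F - H - G - I: 9 + 1 + 1 = 11
F - H - I: 9 + 1 = 10
Shortest: 5.

5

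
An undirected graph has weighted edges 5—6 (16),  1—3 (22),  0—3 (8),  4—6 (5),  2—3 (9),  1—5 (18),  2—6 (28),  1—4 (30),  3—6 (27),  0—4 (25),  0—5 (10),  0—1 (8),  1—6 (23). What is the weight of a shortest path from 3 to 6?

A few of the 3→6 routes:
3 - 2 - 6: 9 + 28 = 37
3 - 6: 27
3 - 1 - 6: 22 + 23 = 45
3 - 0 - 4 - 6: 8 + 25 + 5 = 38
3 - 0 - 1 - 6: 8 + 8 + 23 = 39
3 - 0 - 5 - 6: 8 + 10 + 16 = 34
Best route has total 27.

27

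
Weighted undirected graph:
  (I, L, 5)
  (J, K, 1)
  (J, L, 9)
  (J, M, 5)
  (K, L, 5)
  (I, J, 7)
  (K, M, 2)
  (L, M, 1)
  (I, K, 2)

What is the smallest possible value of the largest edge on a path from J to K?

A few of the J→K routes:
J - M - L - I - K: max(5, 1, 5, 2) = 5
J - I - K: max(7, 2) = 7
J - M - K: max(5, 2) = 5
J - K: max(1) = 1
J - M - L - K: max(5, 1, 5) = 5
Best route has worst link 1.

1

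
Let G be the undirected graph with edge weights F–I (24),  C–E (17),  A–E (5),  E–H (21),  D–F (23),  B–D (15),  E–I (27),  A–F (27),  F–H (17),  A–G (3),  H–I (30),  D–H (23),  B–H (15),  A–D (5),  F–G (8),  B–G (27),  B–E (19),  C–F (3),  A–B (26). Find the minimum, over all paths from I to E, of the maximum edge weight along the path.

24

A few of the I→E routes:
I - F - D - H - E: max(24, 23, 23, 21) = 24
I - F - D - H - B - E: max(24, 23, 23, 15, 19) = 24
I - F - D - B - E: max(24, 23, 15, 19) = 24
I - F - D - B - H - E: max(24, 23, 15, 15, 21) = 24
I - F - D - A - E: max(24, 23, 5, 5) = 24
The minimum achievable maximum is 24.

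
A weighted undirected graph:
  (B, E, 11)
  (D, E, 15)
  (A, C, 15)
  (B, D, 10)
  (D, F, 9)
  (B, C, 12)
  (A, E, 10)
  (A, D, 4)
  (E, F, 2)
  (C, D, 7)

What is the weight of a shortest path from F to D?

9

Some routes from F to D:
F→E→B→D: 2 + 11 + 10 = 23
F→E→D: 2 + 15 = 17
F→E→A→C→D: 2 + 10 + 15 + 7 = 34
F→D: 9
F→E→A→D: 2 + 10 + 4 = 16
F→E→B→C→D: 2 + 11 + 12 + 7 = 32
The minimum is 9.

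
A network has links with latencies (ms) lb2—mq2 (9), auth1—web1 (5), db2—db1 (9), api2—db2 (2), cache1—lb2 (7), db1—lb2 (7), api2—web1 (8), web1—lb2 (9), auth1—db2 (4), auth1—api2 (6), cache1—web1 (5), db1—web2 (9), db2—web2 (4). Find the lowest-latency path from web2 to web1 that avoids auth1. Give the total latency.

Candidate routes:
web2-db2-api2-web1: 4 + 2 + 8 = 14
web2-db2-db1-lb2-cache1-web1: 4 + 9 + 7 + 7 + 5 = 32
web2-db1-lb2-cache1-web1: 9 + 7 + 7 + 5 = 28
web2-db1-lb2-web1: 9 + 7 + 9 = 25
web2-db1-db2-api2-web1: 9 + 9 + 2 + 8 = 28
web2-db2-db1-lb2-web1: 4 + 9 + 7 + 9 = 29
Shortest: 14 ms.

14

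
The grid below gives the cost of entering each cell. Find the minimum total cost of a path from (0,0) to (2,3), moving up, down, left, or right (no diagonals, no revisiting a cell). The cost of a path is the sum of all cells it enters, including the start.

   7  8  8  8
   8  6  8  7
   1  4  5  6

31

Best path: [0,0] -> [1,0] -> [2,0] -> [2,1] -> [2,2] -> [2,3]
Cost: 7 + 8 + 1 + 4 + 5 + 6 = 31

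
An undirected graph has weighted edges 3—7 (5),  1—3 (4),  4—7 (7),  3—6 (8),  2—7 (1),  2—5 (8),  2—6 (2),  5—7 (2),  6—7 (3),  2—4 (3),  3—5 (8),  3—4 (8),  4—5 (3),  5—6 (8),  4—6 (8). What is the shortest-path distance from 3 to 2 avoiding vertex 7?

10

Some routes from 3 to 2 avoiding 7:
3 → 4 → 2: 8 + 3 = 11
3 → 6 → 2: 8 + 2 = 10
3 → 5 → 6 → 2: 8 + 8 + 2 = 18
3 → 5 → 4 → 2: 8 + 3 + 3 = 14
3 → 5 → 2: 8 + 8 = 16
Shortest: 10.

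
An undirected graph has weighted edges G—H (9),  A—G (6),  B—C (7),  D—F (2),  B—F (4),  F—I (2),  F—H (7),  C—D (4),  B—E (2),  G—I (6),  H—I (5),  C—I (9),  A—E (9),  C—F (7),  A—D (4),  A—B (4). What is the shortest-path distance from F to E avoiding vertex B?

Comparing a few candidate routes:
F → I → G → A → E: 2 + 6 + 6 + 9 = 23
F → D → A → E: 2 + 4 + 9 = 15
F → C → D → A → E: 7 + 4 + 4 + 9 = 24
Best route has total 15.

15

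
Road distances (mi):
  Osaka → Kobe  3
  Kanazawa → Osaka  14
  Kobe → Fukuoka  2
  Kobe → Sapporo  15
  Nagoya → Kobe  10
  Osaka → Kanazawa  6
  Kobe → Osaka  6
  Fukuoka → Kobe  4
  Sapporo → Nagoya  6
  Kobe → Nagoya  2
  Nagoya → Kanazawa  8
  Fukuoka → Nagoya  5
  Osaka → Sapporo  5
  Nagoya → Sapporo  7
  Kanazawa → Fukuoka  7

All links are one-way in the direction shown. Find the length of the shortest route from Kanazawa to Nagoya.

Some routes from Kanazawa to Nagoya:
Kanazawa→Osaka→Kobe→Fukuoka→Nagoya: 14 + 3 + 2 + 5 = 24
Kanazawa→Fukuoka→Kobe→Osaka→Sapporo→Nagoya: 7 + 4 + 6 + 5 + 6 = 28
Kanazawa→Osaka→Sapporo→Nagoya: 14 + 5 + 6 = 25
Kanazawa→Fukuoka→Kobe→Nagoya: 7 + 4 + 2 = 13
Kanazawa→Fukuoka→Nagoya: 7 + 5 = 12
Kanazawa→Osaka→Kobe→Nagoya: 14 + 3 + 2 = 19
The minimum is 12 mi.

12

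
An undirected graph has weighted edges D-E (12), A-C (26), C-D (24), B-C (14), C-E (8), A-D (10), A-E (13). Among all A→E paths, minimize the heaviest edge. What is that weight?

12

A few of the A→E routes:
A -> D -> C -> E: max(10, 24, 8) = 24
A -> E: max(13) = 13
A -> C -> E: max(26, 8) = 26
A -> D -> E: max(10, 12) = 12
Best route has worst link 12.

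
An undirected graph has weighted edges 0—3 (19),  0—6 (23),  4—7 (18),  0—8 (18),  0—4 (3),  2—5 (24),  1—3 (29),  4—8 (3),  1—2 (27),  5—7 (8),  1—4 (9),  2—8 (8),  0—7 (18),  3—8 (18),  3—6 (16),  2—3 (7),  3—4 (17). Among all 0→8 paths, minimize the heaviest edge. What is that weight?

A few of the 0→8 routes:
0 - 4 - 3 - 2 - 8: max(3, 17, 7, 8) = 17
0 - 4 - 8: max(3, 3) = 3
0 - 8: max(18) = 18
Best route has worst link 3.

3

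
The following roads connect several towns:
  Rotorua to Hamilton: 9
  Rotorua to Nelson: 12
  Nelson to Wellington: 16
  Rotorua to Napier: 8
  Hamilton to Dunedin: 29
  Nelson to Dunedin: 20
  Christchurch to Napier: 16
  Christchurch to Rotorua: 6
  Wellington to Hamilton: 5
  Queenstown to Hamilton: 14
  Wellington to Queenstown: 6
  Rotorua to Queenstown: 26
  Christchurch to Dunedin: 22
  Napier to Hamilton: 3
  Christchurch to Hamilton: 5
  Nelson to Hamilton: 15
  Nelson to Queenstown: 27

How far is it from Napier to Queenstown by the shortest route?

Some routes from Napier to Queenstown:
Napier→Christchurch→Hamilton→Wellington→Queenstown: 16 + 5 + 5 + 6 = 32
Napier→Rotorua→Hamilton→Wellington→Queenstown: 8 + 9 + 5 + 6 = 28
Napier→Rotorua→Christchurch→Hamilton→Wellington→Queenstown: 8 + 6 + 5 + 5 + 6 = 30
Napier→Rotorua→Hamilton→Queenstown: 8 + 9 + 14 = 31
Napier→Hamilton→Wellington→Queenstown: 3 + 5 + 6 = 14
Napier→Hamilton→Queenstown: 3 + 14 = 17
Best route has total 14.

14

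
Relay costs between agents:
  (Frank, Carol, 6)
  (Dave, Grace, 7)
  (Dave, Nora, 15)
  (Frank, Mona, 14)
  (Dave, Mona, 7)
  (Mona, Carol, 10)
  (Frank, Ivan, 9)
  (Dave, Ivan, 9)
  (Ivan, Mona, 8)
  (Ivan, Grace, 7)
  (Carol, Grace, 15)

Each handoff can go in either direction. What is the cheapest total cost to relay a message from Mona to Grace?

14

Comparing a few candidate routes:
Mona → Dave → Grace: 7 + 7 = 14
Mona → Dave → Ivan → Grace: 7 + 9 + 7 = 23
Mona → Ivan → Grace: 8 + 7 = 15
Best route has total 14.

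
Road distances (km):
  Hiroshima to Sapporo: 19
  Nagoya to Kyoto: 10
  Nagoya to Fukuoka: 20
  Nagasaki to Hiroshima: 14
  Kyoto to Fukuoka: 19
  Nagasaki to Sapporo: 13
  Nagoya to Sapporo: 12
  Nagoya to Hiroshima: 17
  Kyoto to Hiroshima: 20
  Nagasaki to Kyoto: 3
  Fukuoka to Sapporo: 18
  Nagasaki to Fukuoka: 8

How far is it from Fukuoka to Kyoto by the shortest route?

Some routes from Fukuoka to Kyoto:
Fukuoka → Sapporo → Nagasaki → Kyoto: 18 + 13 + 3 = 34
Fukuoka → Nagasaki → Kyoto: 8 + 3 = 11
Fukuoka → Nagasaki → Hiroshima → Kyoto: 8 + 14 + 20 = 42
Fukuoka → Nagoya → Kyoto: 20 + 10 = 30
Fukuoka → Kyoto: 19
Fukuoka → Sapporo → Nagoya → Kyoto: 18 + 12 + 10 = 40
The minimum is 11 km.

11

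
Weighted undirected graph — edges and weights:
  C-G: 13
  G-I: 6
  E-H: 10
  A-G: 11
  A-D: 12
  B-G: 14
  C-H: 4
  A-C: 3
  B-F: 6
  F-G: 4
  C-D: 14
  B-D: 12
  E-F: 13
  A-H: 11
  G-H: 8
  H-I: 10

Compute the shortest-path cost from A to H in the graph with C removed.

11

Some routes from A to H avoiding C:
A -> D -> B -> F -> G -> H: 12 + 12 + 6 + 4 + 8 = 42
A -> G -> I -> H: 11 + 6 + 10 = 27
A -> H: 11
A -> G -> H: 11 + 8 = 19
A -> G -> F -> E -> H: 11 + 4 + 13 + 10 = 38
The minimum is 11.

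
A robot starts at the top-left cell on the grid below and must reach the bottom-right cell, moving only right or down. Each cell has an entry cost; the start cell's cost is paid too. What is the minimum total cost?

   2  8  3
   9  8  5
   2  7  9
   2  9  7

Path r0c0 r1c0 r2c0 r3c0 r3c1 r3c2: 2 + 9 + 2 + 2 + 9 + 7 = 31.

31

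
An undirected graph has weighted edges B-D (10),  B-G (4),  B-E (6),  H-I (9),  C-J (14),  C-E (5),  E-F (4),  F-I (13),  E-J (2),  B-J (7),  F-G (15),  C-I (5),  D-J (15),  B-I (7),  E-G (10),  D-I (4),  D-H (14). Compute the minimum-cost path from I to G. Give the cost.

11

Comparing a few candidate routes:
I -> C -> E -> G: 5 + 5 + 10 = 20
I -> B -> G: 7 + 4 = 11
I -> D -> B -> G: 4 + 10 + 4 = 18
The minimum is 11.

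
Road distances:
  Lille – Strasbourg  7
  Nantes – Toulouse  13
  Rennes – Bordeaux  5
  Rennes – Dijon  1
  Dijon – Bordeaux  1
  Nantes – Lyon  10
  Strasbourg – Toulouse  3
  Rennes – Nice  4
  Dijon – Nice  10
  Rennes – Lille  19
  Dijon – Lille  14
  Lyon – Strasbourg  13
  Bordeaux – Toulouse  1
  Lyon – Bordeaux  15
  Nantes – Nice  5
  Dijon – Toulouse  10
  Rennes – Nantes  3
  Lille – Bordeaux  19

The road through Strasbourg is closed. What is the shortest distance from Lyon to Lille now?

Comparing a few candidate routes:
Lyon→Nantes→Rennes→Dijon→Lille: 10 + 3 + 1 + 14 = 28
Lyon→Nantes→Rennes→Lille: 10 + 3 + 19 = 32
Lyon→Bordeaux→Dijon→Lille: 15 + 1 + 14 = 30
Lyon→Nantes→Rennes→Bordeaux→Dijon→Lille: 10 + 3 + 5 + 1 + 14 = 33
Best route has total 28.

28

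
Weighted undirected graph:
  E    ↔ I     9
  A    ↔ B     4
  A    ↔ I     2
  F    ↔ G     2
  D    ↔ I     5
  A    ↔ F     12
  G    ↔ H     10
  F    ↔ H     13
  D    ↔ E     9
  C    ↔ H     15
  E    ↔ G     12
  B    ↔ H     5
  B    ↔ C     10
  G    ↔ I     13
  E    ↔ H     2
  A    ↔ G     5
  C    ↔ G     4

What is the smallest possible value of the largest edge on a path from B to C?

5

Comparing a few candidate routes:
B - H - E - I - A - G - C: max(5, 2, 9, 2, 5, 4) = 9
B - A - G - C: max(4, 5, 4) = 5
B - H - E - D - I - A - G - C: max(5, 2, 9, 5, 2, 5, 4) = 9
B - H - G - C: max(5, 10, 4) = 10
B - C: max(10) = 10
B - A - I - E - H - G - C: max(4, 2, 9, 2, 10, 4) = 10
Best route has worst link 5.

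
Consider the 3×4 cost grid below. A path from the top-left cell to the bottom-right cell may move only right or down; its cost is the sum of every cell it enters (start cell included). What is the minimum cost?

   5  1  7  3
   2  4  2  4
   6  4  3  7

22

Take (0,0) (0,1) (1,1) (1,2) (2,2) (2,3) for a total of 5 + 1 + 4 + 2 + 3 + 7 = 22.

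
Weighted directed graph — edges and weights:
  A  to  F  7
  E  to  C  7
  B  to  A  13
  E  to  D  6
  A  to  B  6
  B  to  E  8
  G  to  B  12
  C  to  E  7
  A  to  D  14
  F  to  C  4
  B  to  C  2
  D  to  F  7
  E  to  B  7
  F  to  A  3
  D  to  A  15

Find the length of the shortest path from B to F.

20

Checking several routes:
B-C-E-D-F: 2 + 7 + 6 + 7 = 22
B-E-D-A-F: 8 + 6 + 15 + 7 = 36
B-E-D-F: 8 + 6 + 7 = 21
B-A-F: 13 + 7 = 20
B-A-D-F: 13 + 14 + 7 = 34
Shortest: 20.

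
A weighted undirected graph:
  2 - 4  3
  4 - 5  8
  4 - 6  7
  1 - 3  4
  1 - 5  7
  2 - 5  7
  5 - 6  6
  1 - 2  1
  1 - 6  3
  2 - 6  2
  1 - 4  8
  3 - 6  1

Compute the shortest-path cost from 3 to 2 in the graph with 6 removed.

Some routes from 3 to 2 avoiding 6:
3 → 1 → 4 → 2: 4 + 8 + 3 = 15
3 → 1 → 5 → 2: 4 + 7 + 7 = 18
3 → 1 → 5 → 4 → 2: 4 + 7 + 8 + 3 = 22
3 → 1 → 2: 4 + 1 = 5
The minimum is 5.

5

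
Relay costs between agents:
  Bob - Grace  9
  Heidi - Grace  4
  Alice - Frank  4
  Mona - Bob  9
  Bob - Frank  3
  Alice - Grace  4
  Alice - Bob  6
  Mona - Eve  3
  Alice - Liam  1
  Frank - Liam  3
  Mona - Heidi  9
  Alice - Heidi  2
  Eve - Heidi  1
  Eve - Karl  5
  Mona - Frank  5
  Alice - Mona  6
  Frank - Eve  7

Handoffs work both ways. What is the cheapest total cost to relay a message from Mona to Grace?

A few of the Mona→Grace routes:
Mona-Eve-Heidi-Alice-Grace: 3 + 1 + 2 + 4 = 10
Mona-Eve-Heidi-Grace: 3 + 1 + 4 = 8
Mona-Alice-Grace: 6 + 4 = 10
The minimum is 8.

8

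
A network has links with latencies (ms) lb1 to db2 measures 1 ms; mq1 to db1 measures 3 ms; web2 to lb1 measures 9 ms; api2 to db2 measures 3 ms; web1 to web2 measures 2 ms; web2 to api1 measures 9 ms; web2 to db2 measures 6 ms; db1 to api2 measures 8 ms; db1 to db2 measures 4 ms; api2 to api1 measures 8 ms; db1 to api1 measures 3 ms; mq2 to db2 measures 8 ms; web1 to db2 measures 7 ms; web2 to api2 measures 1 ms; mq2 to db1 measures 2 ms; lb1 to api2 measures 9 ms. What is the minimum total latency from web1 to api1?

11

A few of the web1→api1 routes:
web1→web2→api1: 2 + 9 = 11
web1→web2→api2→api1: 2 + 1 + 8 = 11
web1→web2→api2→db2→db1→api1: 2 + 1 + 3 + 4 + 3 = 13
Best route has total 11 ms.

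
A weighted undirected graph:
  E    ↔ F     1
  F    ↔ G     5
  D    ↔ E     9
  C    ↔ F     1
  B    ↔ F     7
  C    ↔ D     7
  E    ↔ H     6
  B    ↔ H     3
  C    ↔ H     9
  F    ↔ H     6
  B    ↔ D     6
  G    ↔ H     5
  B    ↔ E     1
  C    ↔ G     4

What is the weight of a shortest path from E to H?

4

Some routes from E to H:
E -> H: 6
E -> B -> H: 1 + 3 = 4
E -> F -> C -> G -> H: 1 + 1 + 4 + 5 = 11
E -> F -> G -> H: 1 + 5 + 5 = 11
E -> F -> C -> H: 1 + 1 + 9 = 11
E -> F -> H: 1 + 6 = 7
The minimum is 4.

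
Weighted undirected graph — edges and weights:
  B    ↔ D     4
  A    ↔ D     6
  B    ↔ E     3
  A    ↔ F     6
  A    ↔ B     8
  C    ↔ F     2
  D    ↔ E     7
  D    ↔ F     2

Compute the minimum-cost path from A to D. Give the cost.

6

Routes from A to D:
A-B-E-D: 8 + 3 + 7 = 18
A-F-D: 6 + 2 = 8
A-B-D: 8 + 4 = 12
A-D: 6
The minimum is 6.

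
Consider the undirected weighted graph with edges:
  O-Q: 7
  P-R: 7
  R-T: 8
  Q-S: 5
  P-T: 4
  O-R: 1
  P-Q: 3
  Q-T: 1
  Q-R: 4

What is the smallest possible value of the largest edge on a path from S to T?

5

Some routes from S to T:
S-Q-O-R-T: max(5, 7, 1, 8) = 8
S-Q-P-T: max(5, 3, 4) = 5
S-Q-R-P-T: max(5, 4, 7, 4) = 7
S-Q-T: max(5, 1) = 5
S-Q-P-R-T: max(5, 3, 7, 8) = 8
S-Q-O-R-P-T: max(5, 7, 1, 7, 4) = 7
The minimum achievable maximum is 5.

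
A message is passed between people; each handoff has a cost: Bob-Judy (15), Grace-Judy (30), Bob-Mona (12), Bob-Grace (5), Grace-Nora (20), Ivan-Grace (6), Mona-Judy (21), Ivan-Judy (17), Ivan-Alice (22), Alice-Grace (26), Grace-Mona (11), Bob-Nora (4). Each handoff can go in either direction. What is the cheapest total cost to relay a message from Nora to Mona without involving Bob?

Routes from Nora to Mona avoiding Bob:
Nora -> Grace -> Alice -> Ivan -> Judy -> Mona: 20 + 26 + 22 + 17 + 21 = 106
Nora -> Grace -> Mona: 20 + 11 = 31
Nora -> Grace -> Judy -> Mona: 20 + 30 + 21 = 71
Nora -> Grace -> Ivan -> Judy -> Mona: 20 + 6 + 17 + 21 = 64
Shortest: 31.

31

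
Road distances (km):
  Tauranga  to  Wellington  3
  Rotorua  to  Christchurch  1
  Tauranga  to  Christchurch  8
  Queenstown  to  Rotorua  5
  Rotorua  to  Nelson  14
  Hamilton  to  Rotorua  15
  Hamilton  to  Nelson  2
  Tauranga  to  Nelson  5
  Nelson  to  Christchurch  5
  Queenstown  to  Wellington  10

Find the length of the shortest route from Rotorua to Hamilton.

8

Checking several routes:
Rotorua - Christchurch - Nelson - Hamilton: 1 + 5 + 2 = 8
Rotorua - Hamilton: 15
Rotorua - Nelson - Hamilton: 14 + 2 = 16
The minimum is 8 km.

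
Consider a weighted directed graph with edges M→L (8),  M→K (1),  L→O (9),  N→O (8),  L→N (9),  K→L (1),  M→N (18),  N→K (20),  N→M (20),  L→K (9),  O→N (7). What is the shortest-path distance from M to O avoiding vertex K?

Paths from M to O avoiding K:
M→N→O: 18 + 8 = 26
M→L→O: 8 + 9 = 17
M→L→N→O: 8 + 9 + 8 = 25
The minimum is 17.

17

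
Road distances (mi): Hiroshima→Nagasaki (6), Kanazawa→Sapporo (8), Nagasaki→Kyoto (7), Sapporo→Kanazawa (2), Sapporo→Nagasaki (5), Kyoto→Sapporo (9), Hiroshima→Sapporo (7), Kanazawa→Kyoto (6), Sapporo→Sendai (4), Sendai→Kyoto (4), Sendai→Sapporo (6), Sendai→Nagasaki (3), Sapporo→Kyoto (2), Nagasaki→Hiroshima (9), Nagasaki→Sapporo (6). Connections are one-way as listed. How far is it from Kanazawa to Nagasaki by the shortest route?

Some routes from Kanazawa to Nagasaki:
Kanazawa -> Sapporo -> Nagasaki: 8 + 5 = 13
Kanazawa -> Kyoto -> Sapporo -> Nagasaki: 6 + 9 + 5 = 20
Kanazawa -> Sapporo -> Sendai -> Nagasaki: 8 + 4 + 3 = 15
Shortest: 13 mi.

13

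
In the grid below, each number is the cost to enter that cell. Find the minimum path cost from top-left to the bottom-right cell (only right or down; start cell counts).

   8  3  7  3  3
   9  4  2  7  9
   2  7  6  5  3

Take r0c0 -> r0c1 -> r1c1 -> r1c2 -> r2c2 -> r2c3 -> r2c4 for a total of 8 + 3 + 4 + 2 + 6 + 5 + 3 = 31.
(Top row then right column would cost 36.)

31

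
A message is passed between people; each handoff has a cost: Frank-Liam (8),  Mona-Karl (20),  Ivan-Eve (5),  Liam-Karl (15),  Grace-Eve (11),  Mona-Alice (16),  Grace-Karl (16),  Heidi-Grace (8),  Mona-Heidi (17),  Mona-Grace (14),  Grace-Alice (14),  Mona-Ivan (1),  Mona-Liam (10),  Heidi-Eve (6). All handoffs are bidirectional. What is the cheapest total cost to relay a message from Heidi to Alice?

Comparing a few candidate routes:
Heidi → Mona → Alice: 17 + 16 = 33
Heidi → Eve → Grace → Alice: 6 + 11 + 14 = 31
Heidi → Eve → Ivan → Mona → Alice: 6 + 5 + 1 + 16 = 28
Heidi → Grace → Mona → Alice: 8 + 14 + 16 = 38
Heidi → Grace → Alice: 8 + 14 = 22
Heidi → Eve → Ivan → Mona → Grace → Alice: 6 + 5 + 1 + 14 + 14 = 40
The minimum is 22.

22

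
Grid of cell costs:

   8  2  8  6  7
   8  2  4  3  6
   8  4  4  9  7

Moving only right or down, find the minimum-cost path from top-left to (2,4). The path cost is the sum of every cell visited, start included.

One optimal route is [0,0] -> [0,1] -> [1,1] -> [1,2] -> [1,3] -> [1,4] -> [2,4].
Its cost is 8 + 2 + 2 + 4 + 3 + 6 + 7 = 32.
(Top row then right column would cost 44.)

32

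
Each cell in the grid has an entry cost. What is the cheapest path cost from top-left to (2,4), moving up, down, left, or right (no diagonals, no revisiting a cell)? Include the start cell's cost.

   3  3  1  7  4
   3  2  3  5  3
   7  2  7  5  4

22

Cheapest: (0,0) -> (0,1) -> (0,2) -> (1,2) -> (1,3) -> (1,4) -> (2,4)
  3 + 3 + 1 + 3 + 5 + 3 + 4 = 22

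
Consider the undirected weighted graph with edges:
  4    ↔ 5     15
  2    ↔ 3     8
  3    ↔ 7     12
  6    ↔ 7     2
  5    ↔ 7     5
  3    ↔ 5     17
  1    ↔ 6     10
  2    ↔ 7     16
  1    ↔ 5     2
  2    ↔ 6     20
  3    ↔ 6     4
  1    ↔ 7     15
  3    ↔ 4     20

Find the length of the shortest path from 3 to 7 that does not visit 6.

Comparing a few candidate routes:
3→5→1→7: 17 + 2 + 15 = 34
3→4→5→7: 20 + 15 + 5 = 40
3→7: 12
3→2→7: 8 + 16 = 24
3→5→7: 17 + 5 = 22
Shortest: 12.

12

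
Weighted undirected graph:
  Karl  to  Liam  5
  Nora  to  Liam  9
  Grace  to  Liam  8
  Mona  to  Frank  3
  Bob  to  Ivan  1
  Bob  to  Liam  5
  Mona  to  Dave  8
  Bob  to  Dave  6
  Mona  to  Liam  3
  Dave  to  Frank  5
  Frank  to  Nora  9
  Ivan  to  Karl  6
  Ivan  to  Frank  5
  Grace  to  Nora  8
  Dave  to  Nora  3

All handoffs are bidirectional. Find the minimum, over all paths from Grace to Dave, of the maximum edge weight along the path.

Comparing a few candidate routes:
Grace→Liam→Bob→Ivan→Frank→Dave: max(8, 5, 1, 5, 5) = 8
Grace→Liam→Mona→Frank→Dave: max(8, 3, 3, 5) = 8
Grace→Liam→Bob→Dave: max(8, 5, 6) = 8
Grace→Liam→Mona→Dave: max(8, 3, 8) = 8
Grace→Liam→Mona→Frank→Ivan→Bob→Dave: max(8, 3, 3, 5, 1, 6) = 8
Best route has worst link 8.

8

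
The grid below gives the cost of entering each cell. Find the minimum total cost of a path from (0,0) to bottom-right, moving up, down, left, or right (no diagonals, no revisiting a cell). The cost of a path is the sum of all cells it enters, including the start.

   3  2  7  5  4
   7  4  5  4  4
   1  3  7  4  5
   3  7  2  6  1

Take [0,0]→[0,1]→[1,1]→[1,2]→[1,3]→[1,4]→[2,4]→[3,4] for a total of 3 + 2 + 4 + 5 + 4 + 4 + 5 + 1 = 28.

28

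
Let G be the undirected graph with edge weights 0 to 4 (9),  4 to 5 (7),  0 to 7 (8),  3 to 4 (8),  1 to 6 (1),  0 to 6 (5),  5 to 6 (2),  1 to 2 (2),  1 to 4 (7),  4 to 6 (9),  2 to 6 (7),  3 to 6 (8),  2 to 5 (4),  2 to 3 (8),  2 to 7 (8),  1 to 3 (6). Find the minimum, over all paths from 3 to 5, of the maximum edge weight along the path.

6

A few of the 3→5 routes:
3 -> 1 -> 4 -> 5: max(6, 7, 7) = 7
3 -> 1 -> 6 -> 2 -> 5: max(6, 1, 7, 4) = 7
3 -> 4 -> 5: max(8, 7) = 8
3 -> 1 -> 2 -> 6 -> 5: max(6, 2, 7, 2) = 7
3 -> 1 -> 6 -> 5: max(6, 1, 2) = 6
3 -> 1 -> 2 -> 5: max(6, 2, 4) = 6
Smallest bottleneck: 6.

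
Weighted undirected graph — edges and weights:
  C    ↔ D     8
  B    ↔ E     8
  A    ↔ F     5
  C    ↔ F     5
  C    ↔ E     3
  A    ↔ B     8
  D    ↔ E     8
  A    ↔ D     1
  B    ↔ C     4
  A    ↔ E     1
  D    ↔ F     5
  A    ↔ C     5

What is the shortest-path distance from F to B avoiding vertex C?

13

Comparing a few candidate routes:
F - A - E - B: 5 + 1 + 8 = 14
F - D - A - B: 5 + 1 + 8 = 14
F - D - A - E - B: 5 + 1 + 1 + 8 = 15
F - A - B: 5 + 8 = 13
Best route has total 13.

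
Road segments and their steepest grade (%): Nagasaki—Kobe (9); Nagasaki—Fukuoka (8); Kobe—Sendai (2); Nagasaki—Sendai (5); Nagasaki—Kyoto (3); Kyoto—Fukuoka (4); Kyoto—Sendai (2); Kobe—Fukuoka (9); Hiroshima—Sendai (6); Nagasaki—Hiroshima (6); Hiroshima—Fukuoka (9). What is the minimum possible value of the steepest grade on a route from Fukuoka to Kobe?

Checking several routes:
Fukuoka-Kyoto-Nagasaki-Sendai-Kobe: max(4, 3, 5, 2) = 5
Fukuoka-Nagasaki-Hiroshima-Sendai-Kobe: max(8, 6, 6, 2) = 8
Fukuoka-Kyoto-Sendai-Kobe: max(4, 2, 2) = 4
Fukuoka-Kyoto-Nagasaki-Hiroshima-Sendai-Kobe: max(4, 3, 6, 6, 2) = 6
Fukuoka-Nagasaki-Sendai-Kobe: max(8, 5, 2) = 8
Best route has worst link 4%.

4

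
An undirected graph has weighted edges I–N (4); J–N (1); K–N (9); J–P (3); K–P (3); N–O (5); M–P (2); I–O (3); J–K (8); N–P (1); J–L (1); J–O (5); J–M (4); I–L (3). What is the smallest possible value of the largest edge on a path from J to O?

Some routes from J to O:
J → N → I → O: max(1, 4, 3) = 4
J → M → P → N → I → O: max(4, 2, 1, 4, 3) = 4
J → L → I → O: max(1, 3, 3) = 3
J → O: max(5) = 5
J → P → N → O: max(3, 1, 5) = 5
J → P → N → I → O: max(3, 1, 4, 3) = 4
Best route has worst link 3.

3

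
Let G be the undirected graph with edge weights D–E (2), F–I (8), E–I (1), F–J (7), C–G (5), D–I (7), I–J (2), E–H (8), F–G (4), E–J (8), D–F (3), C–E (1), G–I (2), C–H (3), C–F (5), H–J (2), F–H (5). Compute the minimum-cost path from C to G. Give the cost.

Comparing a few candidate routes:
C→G: 5
C→E→I→G: 1 + 1 + 2 = 4
C→H→J→I→G: 3 + 2 + 2 + 2 = 9
C→F→G: 5 + 4 = 9
Best route has total 4.

4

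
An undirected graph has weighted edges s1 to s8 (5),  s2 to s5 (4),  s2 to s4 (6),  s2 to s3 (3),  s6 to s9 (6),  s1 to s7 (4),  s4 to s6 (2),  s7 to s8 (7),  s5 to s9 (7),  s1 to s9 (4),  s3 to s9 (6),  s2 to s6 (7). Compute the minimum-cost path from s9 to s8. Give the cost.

9

Candidate routes:
s9 -> s1 -> s7 -> s8: 4 + 4 + 7 = 15
s9 -> s1 -> s8: 4 + 5 = 9
Best route has total 9.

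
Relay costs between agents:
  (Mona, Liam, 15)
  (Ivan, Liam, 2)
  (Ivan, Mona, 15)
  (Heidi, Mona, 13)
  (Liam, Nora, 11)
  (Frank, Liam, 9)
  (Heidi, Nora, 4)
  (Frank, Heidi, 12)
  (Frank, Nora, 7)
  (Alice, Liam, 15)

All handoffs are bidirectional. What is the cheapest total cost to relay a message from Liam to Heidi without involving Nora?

Paths from Liam to Heidi avoiding Nora:
Liam-Ivan-Mona-Heidi: 2 + 15 + 13 = 30
Liam-Mona-Heidi: 15 + 13 = 28
Liam-Frank-Heidi: 9 + 12 = 21
Shortest: 21.

21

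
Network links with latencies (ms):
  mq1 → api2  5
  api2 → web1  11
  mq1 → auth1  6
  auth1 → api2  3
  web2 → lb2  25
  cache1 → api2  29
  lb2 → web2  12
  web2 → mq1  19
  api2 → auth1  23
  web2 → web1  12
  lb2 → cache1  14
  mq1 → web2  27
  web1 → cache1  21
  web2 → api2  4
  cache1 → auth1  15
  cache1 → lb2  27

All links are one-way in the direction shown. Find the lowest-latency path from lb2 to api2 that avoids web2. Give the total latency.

32

Candidate routes:
lb2 → cache1 → api2: 14 + 29 = 43
lb2 → cache1 → auth1 → api2: 14 + 15 + 3 = 32
Shortest: 32 ms.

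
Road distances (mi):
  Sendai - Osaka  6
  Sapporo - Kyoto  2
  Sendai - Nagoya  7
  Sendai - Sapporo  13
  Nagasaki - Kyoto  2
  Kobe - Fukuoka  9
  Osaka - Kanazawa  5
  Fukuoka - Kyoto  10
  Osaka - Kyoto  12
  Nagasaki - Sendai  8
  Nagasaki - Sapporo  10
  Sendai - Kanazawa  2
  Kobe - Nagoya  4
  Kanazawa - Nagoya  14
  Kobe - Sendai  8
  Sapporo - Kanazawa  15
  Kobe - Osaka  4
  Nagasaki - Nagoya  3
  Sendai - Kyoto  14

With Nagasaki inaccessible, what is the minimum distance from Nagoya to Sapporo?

20

Some routes from Nagoya to Sapporo avoiding Nagasaki:
Nagoya-Sendai-Sapporo: 7 + 13 = 20
Nagoya-Kobe-Osaka-Kyoto-Sapporo: 4 + 4 + 12 + 2 = 22
Nagoya-Sendai-Kyoto-Sapporo: 7 + 14 + 2 = 23
The minimum is 20 mi.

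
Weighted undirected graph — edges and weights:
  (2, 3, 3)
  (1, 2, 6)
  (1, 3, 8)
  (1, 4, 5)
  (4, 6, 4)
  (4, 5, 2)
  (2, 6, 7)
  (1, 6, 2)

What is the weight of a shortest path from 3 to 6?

Candidate routes:
3 - 2 - 1 - 6: 3 + 6 + 2 = 11
3 - 2 - 1 - 4 - 6: 3 + 6 + 5 + 4 = 18
3 - 1 - 4 - 6: 8 + 5 + 4 = 17
3 - 1 - 6: 8 + 2 = 10
3 - 1 - 2 - 6: 8 + 6 + 7 = 21
3 - 2 - 6: 3 + 7 = 10
The minimum is 10.

10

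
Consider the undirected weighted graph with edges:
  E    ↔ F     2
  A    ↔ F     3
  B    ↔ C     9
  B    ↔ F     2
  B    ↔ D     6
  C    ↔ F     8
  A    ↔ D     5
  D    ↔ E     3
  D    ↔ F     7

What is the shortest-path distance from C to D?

13

Some routes from C to D:
C→B→F→E→D: 9 + 2 + 2 + 3 = 16
C→F→E→D: 8 + 2 + 3 = 13
C→F→D: 8 + 7 = 15
C→B→D: 9 + 6 = 15
Best route has total 13.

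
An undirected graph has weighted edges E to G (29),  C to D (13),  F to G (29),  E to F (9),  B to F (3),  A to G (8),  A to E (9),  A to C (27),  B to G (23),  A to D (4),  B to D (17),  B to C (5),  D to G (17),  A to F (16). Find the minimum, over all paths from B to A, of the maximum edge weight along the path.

Comparing a few candidate routes:
B→D→G→A: max(17, 17, 8) = 17
B→D→A: max(17, 4) = 17
B→F→E→A: max(3, 9, 9) = 9
B→F→A: max(3, 16) = 16
B→C→D→A: max(5, 13, 4) = 13
The minimum achievable maximum is 9.

9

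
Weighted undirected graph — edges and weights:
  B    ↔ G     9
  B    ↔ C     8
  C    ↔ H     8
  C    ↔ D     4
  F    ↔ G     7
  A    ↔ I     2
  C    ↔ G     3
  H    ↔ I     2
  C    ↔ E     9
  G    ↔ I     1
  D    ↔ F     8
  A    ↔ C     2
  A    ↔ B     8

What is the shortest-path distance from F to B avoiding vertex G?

20

Routes from F to B avoiding G:
F→D→C→H→I→A→B: 8 + 4 + 8 + 2 + 2 + 8 = 32
F→D→C→A→B: 8 + 4 + 2 + 8 = 22
F→D→C→B: 8 + 4 + 8 = 20
Best route has total 20.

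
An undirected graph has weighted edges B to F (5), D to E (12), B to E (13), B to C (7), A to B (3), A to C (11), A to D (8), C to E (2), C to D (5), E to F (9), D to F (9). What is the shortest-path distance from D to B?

11

Comparing a few candidate routes:
D - C - B: 5 + 7 = 12
D - F - B: 9 + 5 = 14
D - A - B: 8 + 3 = 11
The minimum is 11.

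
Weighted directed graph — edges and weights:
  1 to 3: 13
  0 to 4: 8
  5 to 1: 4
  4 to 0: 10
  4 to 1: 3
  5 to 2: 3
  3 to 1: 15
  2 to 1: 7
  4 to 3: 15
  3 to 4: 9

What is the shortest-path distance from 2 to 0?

39

Paths from 2 to 0:
2 -> 1 -> 3 -> 4 -> 0: 7 + 13 + 9 + 10 = 39
Best route has total 39.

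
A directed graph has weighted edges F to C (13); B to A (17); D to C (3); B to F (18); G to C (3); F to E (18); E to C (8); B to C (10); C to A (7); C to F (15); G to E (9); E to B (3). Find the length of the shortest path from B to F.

Paths from B to F:
B→F: 18
B→C→F: 10 + 15 = 25
The minimum is 18.

18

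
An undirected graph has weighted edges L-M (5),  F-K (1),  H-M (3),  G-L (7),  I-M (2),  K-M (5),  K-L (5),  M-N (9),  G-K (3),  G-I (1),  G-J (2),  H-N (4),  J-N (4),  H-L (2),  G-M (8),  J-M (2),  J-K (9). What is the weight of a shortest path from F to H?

Some routes from F to H:
F - K - G - J - M - H: 1 + 3 + 2 + 2 + 3 = 11
F - K - L - H: 1 + 5 + 2 = 8
F - K - M - H: 1 + 5 + 3 = 9
F - K - G - I - M - H: 1 + 3 + 1 + 2 + 3 = 10
Shortest: 8.

8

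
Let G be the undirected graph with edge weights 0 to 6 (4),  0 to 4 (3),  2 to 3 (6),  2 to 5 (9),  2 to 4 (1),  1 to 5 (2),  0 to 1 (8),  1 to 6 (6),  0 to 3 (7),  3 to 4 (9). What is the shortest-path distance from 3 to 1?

15

Comparing a few candidate routes:
3→0→1: 7 + 8 = 15
3→2→5→1: 6 + 9 + 2 = 17
3→4→0→1: 9 + 3 + 8 = 20
3→0→6→1: 7 + 4 + 6 = 17
3→2→4→0→1: 6 + 1 + 3 + 8 = 18
The minimum is 15.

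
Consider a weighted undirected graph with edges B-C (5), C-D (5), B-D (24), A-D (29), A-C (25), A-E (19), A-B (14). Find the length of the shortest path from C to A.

Routes from C to A:
C→D→B→A: 5 + 24 + 14 = 43
C→B→A: 5 + 14 = 19
C→D→A: 5 + 29 = 34
C→A: 25
C→B→D→A: 5 + 24 + 29 = 58
Best route has total 19.

19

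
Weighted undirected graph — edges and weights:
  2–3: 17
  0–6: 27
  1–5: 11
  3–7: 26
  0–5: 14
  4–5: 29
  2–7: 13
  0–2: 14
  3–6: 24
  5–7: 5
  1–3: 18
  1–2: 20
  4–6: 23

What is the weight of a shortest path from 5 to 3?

29

A few of the 5→3 routes:
5 -> 1 -> 2 -> 3: 11 + 20 + 17 = 48
5 -> 7 -> 2 -> 3: 5 + 13 + 17 = 35
5 -> 7 -> 3: 5 + 26 = 31
5 -> 1 -> 3: 11 + 18 = 29
5 -> 7 -> 2 -> 1 -> 3: 5 + 13 + 20 + 18 = 56
5 -> 0 -> 2 -> 3: 14 + 14 + 17 = 45
Shortest: 29.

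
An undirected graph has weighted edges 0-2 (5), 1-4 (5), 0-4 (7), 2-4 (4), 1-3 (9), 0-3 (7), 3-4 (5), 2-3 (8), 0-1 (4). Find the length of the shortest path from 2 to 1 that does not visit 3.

Checking several routes:
2-4-1: 4 + 5 = 9
2-4-0-1: 4 + 7 + 4 = 15
2-0-1: 5 + 4 = 9
The minimum is 9.

9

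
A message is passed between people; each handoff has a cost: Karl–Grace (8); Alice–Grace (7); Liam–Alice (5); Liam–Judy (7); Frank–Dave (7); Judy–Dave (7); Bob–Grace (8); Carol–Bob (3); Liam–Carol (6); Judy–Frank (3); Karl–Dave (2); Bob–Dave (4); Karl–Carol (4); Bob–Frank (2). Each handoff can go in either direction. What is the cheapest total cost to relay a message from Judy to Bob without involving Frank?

11

Checking several routes:
Judy-Liam-Carol-Bob: 7 + 6 + 3 = 16
Judy-Dave-Bob: 7 + 4 = 11
Judy-Dave-Karl-Carol-Bob: 7 + 2 + 4 + 3 = 16
The minimum is 11.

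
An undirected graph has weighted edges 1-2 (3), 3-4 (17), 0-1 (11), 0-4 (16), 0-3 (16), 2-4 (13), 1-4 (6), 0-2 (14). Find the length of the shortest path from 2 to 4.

Checking several routes:
2 → 1 → 0 → 4: 3 + 11 + 16 = 30
2 → 0 → 4: 14 + 16 = 30
2 → 0 → 1 → 4: 14 + 11 + 6 = 31
2 → 4: 13
2 → 1 → 4: 3 + 6 = 9
Best route has total 9.

9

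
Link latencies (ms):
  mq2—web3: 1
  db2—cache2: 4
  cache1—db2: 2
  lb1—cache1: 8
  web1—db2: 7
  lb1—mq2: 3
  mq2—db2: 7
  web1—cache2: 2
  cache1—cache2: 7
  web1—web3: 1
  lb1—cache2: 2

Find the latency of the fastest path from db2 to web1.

6

A few of the db2→web1 routes:
db2-mq2-web3-web1: 7 + 1 + 1 = 9
db2-cache2-web1: 4 + 2 = 6
db2-cache2-lb1-mq2-web3-web1: 4 + 2 + 3 + 1 + 1 = 11
db2-web1: 7
The minimum is 6 ms.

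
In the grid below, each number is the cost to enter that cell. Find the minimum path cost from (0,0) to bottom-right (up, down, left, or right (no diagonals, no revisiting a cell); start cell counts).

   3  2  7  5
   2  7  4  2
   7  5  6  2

20

One optimal route is r0c0 -> r0c1 -> r0c2 -> r1c2 -> r1c3 -> r2c3.
Its cost is 3 + 2 + 7 + 4 + 2 + 2 = 20.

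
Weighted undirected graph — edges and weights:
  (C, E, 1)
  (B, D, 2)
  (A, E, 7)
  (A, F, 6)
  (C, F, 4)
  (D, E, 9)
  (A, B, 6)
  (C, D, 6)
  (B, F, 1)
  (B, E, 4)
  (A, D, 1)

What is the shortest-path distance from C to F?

Comparing a few candidate routes:
C-E-B-F: 1 + 4 + 1 = 6
C-F: 4
C-D-B-F: 6 + 2 + 1 = 9
The minimum is 4.

4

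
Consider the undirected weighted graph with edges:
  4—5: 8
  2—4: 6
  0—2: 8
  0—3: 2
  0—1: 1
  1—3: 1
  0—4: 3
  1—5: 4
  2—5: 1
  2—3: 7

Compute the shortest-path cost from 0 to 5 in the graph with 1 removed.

9

Comparing a few candidate routes:
0 - 4 - 5: 3 + 8 = 11
0 - 3 - 2 - 5: 2 + 7 + 1 = 10
0 - 2 - 5: 8 + 1 = 9
0 - 4 - 2 - 5: 3 + 6 + 1 = 10
The minimum is 9.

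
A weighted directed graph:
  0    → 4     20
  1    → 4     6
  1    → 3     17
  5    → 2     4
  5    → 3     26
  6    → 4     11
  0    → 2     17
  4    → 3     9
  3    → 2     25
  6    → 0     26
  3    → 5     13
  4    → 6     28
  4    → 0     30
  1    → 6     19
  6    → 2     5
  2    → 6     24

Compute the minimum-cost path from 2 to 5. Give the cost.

Candidate routes:
2-6-4-3-5: 24 + 11 + 9 + 13 = 57
2-6-0-4-3-5: 24 + 26 + 20 + 9 + 13 = 92
Best route has total 57.

57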